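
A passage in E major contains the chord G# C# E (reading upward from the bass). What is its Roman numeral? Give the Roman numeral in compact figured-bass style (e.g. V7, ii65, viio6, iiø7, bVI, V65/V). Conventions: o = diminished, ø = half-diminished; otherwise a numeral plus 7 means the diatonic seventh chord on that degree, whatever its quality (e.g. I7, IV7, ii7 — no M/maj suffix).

vi64

Stacked in thirds the chord is C#-E-G#: a minor triad on C#.
In E major, C# is the submediant; the diatonic minor triad there is vi.
With G# in the bass the chord is in second inversion, so the figured bass is 64.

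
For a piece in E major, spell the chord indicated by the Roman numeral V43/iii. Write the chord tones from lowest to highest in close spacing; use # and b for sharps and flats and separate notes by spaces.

A# C# D# F##

The slash means an applied dominant: we want the dominant of iii. In E major, iii is G# minor, and its dominant is built on D#.
Building a dominant seventh chord on D# gives D#-F##-A#-C#.
With the 43 figure the chord is in second inversion; from the bass A# upward in close position it reads A#-C#-D#-F##.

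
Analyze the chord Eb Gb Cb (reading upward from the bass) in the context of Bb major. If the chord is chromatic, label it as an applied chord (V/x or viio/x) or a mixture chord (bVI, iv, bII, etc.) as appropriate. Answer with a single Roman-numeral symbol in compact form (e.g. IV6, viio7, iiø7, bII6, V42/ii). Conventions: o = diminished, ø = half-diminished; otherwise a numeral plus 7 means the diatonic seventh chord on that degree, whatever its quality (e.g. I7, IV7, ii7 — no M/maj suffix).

Stacked in thirds the chord is Cb-Eb-Gb: a major triad on Cb.
Cb is the lowered second degree of Bb major (diatonic 2 would be C). This is the Neapolitan sixth — a major triad on the lowered second degree, here in its customary first inversion.
With Eb in the bass the chord is in first inversion, so the figured bass is 6.

bII6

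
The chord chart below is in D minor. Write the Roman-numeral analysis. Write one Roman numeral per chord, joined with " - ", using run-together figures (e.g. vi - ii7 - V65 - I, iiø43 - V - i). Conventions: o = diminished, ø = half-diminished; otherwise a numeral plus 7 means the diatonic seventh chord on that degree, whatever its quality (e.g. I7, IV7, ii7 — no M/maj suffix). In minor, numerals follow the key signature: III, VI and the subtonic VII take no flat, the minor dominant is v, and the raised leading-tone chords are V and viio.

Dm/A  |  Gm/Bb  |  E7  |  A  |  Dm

Dm/A: root D is the tonic; minor triad there is i64.
Gm/Bb has root G, degree 4 in D minor, so iv6.
E7: chromatic; E is V of V, so V7/V.
A: root A is the dominant; major triad there is V.
Dm: root D is the tonic; minor triad there is i.

i64 - iv6 - V7/V - V - i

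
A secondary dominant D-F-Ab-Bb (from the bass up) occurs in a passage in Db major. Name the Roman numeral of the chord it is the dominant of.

ii

The chord is a dominant seventh chord on Bb.
A dominant resolves down a perfect fifth: Bb → Eb. In Db major, Eb is scale degree 2, i.e. ii.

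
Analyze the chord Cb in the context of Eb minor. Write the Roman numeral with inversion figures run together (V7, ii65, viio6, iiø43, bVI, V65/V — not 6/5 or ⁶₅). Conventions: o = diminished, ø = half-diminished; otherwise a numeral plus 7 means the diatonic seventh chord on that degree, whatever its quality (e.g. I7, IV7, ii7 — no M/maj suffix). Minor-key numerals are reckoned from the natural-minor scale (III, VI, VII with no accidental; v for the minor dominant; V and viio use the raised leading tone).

VI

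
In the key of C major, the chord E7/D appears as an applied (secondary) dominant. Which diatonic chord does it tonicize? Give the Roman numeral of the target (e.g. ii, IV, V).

vi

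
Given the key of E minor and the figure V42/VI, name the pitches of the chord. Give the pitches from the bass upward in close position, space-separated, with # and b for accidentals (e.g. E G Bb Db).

F G B D

V42/VI is a secondary dominant — the dominant seventh of VI. VI in E minor is C, so the applied chord's root is G, a perfect fifth above.
Building a dominant seventh chord on G gives G-B-D-F.
With the 42 figure the chord is in third inversion; from the bass F upward in close position it reads F-G-B-D.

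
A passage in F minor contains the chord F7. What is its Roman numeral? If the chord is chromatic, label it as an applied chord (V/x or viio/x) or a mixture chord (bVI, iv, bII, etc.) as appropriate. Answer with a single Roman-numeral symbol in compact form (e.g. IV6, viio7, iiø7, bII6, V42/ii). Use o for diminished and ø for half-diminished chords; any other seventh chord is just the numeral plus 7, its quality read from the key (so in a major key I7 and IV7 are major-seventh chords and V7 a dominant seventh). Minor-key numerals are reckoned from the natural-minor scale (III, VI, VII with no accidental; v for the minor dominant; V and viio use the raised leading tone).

V7/iv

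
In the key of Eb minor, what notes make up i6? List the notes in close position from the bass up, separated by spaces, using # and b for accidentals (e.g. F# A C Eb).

The numeral's case and figure indicate a minor triad. In Eb minor its root, the tonic, is Eb.
Stacking thirds from Eb gives Eb-Gb-Bb.
The figured bass 6 indicates first inversion, placing the third (Gb) in the bass: Gb-Bb-Eb.

Gb Bb Eb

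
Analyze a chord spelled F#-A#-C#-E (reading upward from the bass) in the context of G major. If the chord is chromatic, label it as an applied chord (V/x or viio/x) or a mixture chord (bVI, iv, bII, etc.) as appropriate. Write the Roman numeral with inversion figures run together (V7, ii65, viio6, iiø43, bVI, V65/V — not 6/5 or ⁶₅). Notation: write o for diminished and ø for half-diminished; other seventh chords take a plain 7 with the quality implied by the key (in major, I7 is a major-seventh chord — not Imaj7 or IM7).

The pitches F#-A#-C#-E form a dominant seventh chord rooted on F#.
F# is not a diatonic chord root with this quality in G major, but it lies a perfect fifth above B (iii), so the chord functions as an applied dominant of iii.

V7/iii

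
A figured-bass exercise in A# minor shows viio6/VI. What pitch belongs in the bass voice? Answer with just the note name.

G#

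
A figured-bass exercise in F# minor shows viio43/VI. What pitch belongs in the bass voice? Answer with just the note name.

G

The applied chord viio43/VI is rooted on C#: C#-E-G-Bb.
The figure 43 means second inversion — the fifth is in the bass.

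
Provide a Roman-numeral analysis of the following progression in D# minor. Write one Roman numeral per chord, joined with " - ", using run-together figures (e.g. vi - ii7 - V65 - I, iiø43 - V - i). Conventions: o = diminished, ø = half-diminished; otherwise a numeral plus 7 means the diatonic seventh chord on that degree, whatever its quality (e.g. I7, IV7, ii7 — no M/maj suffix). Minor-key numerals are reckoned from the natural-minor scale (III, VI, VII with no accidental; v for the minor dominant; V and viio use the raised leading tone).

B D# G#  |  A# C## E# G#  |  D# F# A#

B-D#-G#: minor triad on G# = scale degree 4 → iv6.
A#-C##-E#-G#: root A# is the dominant; dominant seventh chord there is V7.
D#-F#-A# has root D#, degree 1 in D# minor, so i.

iv6 - V7 - i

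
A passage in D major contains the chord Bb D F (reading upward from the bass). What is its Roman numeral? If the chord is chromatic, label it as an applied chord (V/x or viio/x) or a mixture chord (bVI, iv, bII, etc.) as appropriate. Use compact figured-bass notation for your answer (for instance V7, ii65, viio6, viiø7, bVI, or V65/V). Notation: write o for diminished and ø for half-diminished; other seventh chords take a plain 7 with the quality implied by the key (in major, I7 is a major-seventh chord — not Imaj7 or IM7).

bVI

Stacked in thirds the chord is Bb-D-F: a major triad on Bb.
Bb is the lowered sixth degree of D major (diatonic 6 would be B). This is a major triad on the lowered sixth degree, borrowed from the parallel minor.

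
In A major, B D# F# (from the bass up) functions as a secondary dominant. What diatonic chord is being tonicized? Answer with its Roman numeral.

V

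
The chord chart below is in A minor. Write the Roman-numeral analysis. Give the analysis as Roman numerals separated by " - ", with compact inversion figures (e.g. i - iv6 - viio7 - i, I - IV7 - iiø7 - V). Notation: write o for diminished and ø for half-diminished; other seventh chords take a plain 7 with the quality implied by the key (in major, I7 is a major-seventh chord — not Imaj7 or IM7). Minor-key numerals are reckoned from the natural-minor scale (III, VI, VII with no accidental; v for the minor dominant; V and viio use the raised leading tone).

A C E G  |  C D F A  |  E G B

i7 - iv42 - v

A-C-E-G: minor seventh chord on A = scale degree 1 → i7.
C-D-F-A has root D, degree 4 in A minor, so iv42.
E-G-B has root E, degree 5 in A minor, so v.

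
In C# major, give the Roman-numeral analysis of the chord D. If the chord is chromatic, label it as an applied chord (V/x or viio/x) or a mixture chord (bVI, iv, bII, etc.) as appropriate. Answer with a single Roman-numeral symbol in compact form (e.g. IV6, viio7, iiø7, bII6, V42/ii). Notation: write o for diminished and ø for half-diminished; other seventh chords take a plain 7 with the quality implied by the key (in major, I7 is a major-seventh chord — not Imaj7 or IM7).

bII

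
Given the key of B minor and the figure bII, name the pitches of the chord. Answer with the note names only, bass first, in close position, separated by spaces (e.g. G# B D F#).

C E G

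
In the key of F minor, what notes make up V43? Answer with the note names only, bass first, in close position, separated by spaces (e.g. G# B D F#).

In F minor, the dominant is C. The dominant is major (leading tone raised), so V is a dominant seventh chord.
Stacking thirds from C gives C-E-G-Bb.
The figured bass 43 indicates second inversion, placing the fifth (G) in the bass: G-Bb-C-E.

G Bb C E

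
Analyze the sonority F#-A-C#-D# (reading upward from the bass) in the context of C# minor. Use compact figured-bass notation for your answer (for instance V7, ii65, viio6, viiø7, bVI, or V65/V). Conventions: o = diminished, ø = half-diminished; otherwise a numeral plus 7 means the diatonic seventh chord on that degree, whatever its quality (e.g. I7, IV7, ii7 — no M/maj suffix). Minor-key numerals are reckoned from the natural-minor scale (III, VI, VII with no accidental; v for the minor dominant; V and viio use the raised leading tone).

Stacked in thirds the chord is D#-F#-A-C#: a half-diminished seventh chord on D#.
In C# minor, D# is the supertonic; the diatonic half-diminished seventh chord there is iiø7.
With F# in the bass the chord is in first inversion, so the figured bass is 65.

iiø65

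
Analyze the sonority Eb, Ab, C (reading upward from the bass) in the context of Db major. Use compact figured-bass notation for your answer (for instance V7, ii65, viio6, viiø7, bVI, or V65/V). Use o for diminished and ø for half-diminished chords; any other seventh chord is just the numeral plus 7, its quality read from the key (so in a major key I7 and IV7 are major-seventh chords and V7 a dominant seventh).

V64

The pitches Ab-C-Eb form a major triad rooted on Ab.
Ab is scale degree 5 in Db major, and a major triad on that degree is written V.
With Eb in the bass the chord is in second inversion, so the figured bass is 64.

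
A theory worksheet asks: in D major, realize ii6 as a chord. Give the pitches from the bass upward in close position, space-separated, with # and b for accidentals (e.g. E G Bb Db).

G B E

The numeral's case and figure indicate a minor triad. In D major its root, the second degree, is E.
That chord is spelled E-G-B.
With the 6 figure the chord is in first inversion; from the bass G upward in close position it reads G-B-E.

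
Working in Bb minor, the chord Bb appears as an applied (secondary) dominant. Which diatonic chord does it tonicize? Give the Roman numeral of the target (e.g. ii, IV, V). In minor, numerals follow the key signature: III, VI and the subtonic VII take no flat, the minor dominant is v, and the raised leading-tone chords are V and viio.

iv

The chord is a major triad on Bb.
A dominant resolves down a perfect fifth: Bb → Eb. In Bb minor, Eb is scale degree 4, i.e. iv.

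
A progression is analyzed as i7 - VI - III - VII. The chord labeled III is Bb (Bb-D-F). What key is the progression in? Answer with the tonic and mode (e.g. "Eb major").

The chord Bb is a major triad rooted on Bb; its label is III.
If Bb is scale degree 3 and the mode makes that degree carry a major triad, the tonic is G and the mode is minor.

G minor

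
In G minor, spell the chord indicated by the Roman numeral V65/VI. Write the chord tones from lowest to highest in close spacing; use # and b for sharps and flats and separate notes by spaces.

The slash means an applied dominant: we want the dominant of VI. In G minor, VI is Eb major, and its dominant is built on Bb.
Building a dominant seventh chord on Bb gives Bb-D-F-Ab.
The figured bass 65 indicates first inversion, placing the third (D) in the bass: D-F-Ab-Bb.

D F Ab Bb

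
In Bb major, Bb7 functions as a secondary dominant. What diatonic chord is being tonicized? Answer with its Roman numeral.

IV

The chord is a dominant seventh chord on Bb.
A dominant resolves down a perfect fifth: Bb → Eb. In Bb major, Eb is scale degree 4, i.e. IV.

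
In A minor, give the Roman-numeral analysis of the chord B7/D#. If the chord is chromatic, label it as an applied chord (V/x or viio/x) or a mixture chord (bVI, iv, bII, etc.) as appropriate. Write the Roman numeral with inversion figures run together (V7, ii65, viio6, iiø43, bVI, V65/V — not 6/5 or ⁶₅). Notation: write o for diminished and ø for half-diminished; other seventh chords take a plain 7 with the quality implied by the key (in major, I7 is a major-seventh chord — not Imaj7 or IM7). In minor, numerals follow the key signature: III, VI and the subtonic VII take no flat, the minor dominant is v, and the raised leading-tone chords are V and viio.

V65/V

The pitches B-D#-F#-A form a dominant seventh chord rooted on B.
B is not a diatonic chord root with this quality in A minor, but it lies a perfect fifth above E (V), so the chord functions as an applied dominant of V.
With D# in the bass the chord is in first inversion, so the figured bass is 65.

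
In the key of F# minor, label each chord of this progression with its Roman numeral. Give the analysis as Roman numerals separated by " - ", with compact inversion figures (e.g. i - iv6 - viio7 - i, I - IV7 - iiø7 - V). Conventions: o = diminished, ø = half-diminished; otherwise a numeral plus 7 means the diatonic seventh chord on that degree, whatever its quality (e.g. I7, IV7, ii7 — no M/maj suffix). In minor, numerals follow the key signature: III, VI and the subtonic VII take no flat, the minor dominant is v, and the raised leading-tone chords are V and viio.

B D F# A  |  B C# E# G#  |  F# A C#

B-D-F#-A: minor seventh chord on B = scale degree 4 → iv7.
B-C#-E#-G#: dominant seventh chord on C# = scale degree 5 → V42.
F#-A-C#: root F# is the tonic; minor triad there is i.

iv7 - V42 - i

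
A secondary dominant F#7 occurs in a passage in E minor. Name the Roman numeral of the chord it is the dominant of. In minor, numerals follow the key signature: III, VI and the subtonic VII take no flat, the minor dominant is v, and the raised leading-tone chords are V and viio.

The chord is a dominant seventh chord on F#.
A dominant resolves down a perfect fifth: F# → B. In E minor, B is scale degree 5, i.e. V.

V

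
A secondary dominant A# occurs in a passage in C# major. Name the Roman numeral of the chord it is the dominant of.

ii

The chord is a major triad on A#.
A dominant resolves down a perfect fifth: A# → D#. In C# major, D# is scale degree 2, i.e. ii.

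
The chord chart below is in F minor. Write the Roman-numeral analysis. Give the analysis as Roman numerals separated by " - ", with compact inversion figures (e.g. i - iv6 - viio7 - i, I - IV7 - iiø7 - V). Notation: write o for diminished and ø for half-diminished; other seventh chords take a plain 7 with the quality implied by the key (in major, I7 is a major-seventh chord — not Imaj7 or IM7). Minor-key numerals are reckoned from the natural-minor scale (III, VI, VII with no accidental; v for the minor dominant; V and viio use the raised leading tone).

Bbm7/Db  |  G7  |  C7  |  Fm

iv65 - V7/V - V7 - i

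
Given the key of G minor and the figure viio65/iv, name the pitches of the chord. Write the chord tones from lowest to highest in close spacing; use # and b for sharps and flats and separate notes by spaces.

D F Ab B

viio65/iv is a secondary leading-tone chord. The target iv is C in G minor; the applied chord is rooted a semitone below, on B.
Building a fully diminished seventh chord on B gives B-D-F-Ab.
With the 65 figure the chord is in first inversion; from the bass D upward in close position it reads D-F-Ab-B.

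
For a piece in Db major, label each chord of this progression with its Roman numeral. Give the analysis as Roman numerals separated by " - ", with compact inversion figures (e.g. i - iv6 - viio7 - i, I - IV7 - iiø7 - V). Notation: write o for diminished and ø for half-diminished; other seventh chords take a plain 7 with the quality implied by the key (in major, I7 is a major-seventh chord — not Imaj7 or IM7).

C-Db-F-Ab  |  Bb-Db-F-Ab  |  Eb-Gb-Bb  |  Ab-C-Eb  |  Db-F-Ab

I42 - vi7 - ii - V - I

C-Db-F-Ab: major seventh chord on Db = scale degree 1 → I42.
Bb-Db-F-Ab: minor seventh chord on Bb = scale degree 6 → vi7.
Eb-Gb-Bb: root Eb is the supertonic; minor triad there is ii.
Ab-C-Eb has root Ab, degree 5 in Db major, so V.
Db-F-Ab: root Db is the tonic; major triad there is I.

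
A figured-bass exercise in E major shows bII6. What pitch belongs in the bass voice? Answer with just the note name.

bII in E major has root F; the chord is F-A-C.
The figure 6 means first inversion — the third is in the bass.

A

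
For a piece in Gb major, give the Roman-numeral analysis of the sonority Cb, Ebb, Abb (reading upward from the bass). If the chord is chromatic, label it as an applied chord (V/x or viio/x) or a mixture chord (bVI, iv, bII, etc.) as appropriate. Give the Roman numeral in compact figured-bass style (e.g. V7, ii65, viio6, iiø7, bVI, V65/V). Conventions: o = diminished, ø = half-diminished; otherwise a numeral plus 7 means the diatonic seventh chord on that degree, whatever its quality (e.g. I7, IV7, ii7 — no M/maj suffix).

bII6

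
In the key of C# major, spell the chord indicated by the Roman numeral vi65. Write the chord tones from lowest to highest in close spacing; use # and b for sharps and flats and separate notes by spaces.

C# E# G# A#

The numeral's case and figure indicate a minor seventh chord. In C# major its root, scale degree 6, is A#.
Stacking thirds from A# gives A#-C#-E#-G#.
The figured bass 65 indicates first inversion, placing the third (C#) in the bass: C#-E#-G#-A#.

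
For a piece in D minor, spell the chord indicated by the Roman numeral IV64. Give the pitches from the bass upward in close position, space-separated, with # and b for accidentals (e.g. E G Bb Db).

Scale degree 4 in D minor is G; here the chord built on it is altered to a major triad. IV64 is the major subdominant, borrowed from the parallel major.
So the chord is G-B-D, a major triad.
With the 64 figure the chord is in second inversion; from the bass D upward in close position it reads D-G-B.

D G B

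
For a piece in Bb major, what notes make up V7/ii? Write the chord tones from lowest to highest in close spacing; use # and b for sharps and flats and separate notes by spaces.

G B D F

V7/ii is a secondary dominant — the dominant seventh of ii. ii in Bb major is C, so the applied chord's root is G, a perfect fifth above.
Building a dominant seventh chord on G gives G-B-D-F.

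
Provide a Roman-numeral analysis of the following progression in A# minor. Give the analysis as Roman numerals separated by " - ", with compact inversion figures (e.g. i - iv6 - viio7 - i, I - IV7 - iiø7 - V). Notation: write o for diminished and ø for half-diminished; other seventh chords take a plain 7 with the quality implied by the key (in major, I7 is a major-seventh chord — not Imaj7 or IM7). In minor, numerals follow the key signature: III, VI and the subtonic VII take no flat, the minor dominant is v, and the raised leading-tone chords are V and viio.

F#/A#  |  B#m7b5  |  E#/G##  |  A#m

F#/A#: major triad on F# = scale degree 6 → VI6.
B#m7b5 has root B#, degree 2 in A# minor, so iiø7.
E#/G##: major triad on E# = scale degree 5 → V6.
A#m: minor triad on A# = scale degree 1 → i.

VI6 - iiø7 - V6 - i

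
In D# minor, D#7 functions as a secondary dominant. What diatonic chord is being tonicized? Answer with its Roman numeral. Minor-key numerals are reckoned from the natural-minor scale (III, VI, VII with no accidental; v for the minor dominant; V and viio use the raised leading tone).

The chord is a dominant seventh chord on D#.
A dominant resolves down a perfect fifth: D# → G#. In D# minor, G# is scale degree 4, i.e. iv.

iv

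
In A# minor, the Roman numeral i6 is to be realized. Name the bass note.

i in A# minor has root A#; the chord is A#-C#-E#.
The figure 6 means first inversion — the third is in the bass.

C#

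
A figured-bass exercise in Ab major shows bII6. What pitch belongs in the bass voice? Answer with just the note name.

Db

bII in Ab major has root Bbb; the chord is Bbb-Db-Fb.
The figure 6 means first inversion — the third is in the bass.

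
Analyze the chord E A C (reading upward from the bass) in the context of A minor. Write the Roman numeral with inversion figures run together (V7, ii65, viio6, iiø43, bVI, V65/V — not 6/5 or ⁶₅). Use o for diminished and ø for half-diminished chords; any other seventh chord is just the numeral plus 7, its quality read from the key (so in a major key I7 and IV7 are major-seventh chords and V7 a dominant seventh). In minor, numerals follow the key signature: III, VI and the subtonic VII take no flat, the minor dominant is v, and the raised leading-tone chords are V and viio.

i64

Stacked in thirds the chord is A-C-E: a minor triad on A.
A is scale degree 1 in A minor, and a minor triad on that degree is written i.
With E in the bass the chord is in second inversion, so the figured bass is 64.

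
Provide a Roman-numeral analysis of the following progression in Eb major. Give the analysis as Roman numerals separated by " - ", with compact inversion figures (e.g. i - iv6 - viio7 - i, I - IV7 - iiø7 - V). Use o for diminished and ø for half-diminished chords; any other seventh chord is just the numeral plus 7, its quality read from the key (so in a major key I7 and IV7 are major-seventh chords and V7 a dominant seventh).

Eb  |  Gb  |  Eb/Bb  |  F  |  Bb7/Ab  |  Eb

Eb: major triad on Eb = scale degree 1 → I.
Gb: major triad on Gb — chromatic; bIII (borrowed from the parallel minor).
Eb/Bb has root Eb, degree 1 in Eb major, so I64.
F: chromatic; F is V of V, so V/V.
Bb7/Ab has root Bb, degree 5 in Eb major, so V42.
Eb: major triad on Eb = scale degree 1 → I.

I - bIII - I64 - V/V - V42 - I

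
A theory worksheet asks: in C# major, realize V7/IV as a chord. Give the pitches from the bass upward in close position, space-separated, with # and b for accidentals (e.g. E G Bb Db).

The slash means an applied dominant: we want the dominant of IV. In C# major, IV is F# major, and its dominant is built on C#.
Building a dominant seventh chord on C# gives C#-E#-G#-B.

C# E# G# B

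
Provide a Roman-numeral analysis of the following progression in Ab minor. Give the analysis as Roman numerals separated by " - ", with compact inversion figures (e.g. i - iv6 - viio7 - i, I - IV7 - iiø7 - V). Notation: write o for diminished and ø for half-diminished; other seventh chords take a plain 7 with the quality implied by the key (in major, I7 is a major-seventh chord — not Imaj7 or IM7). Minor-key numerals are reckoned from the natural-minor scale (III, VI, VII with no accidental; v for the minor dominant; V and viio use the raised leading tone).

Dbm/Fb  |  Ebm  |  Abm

iv6 - v - i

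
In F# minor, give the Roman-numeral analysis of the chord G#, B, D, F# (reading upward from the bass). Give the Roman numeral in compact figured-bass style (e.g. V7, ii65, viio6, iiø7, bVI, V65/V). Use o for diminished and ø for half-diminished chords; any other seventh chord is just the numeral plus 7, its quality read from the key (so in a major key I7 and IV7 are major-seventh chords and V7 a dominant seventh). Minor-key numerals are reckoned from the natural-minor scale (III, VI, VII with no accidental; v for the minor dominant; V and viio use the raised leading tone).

iiø7

The pitches G#-B-D-F# form a half-diminished seventh chord rooted on G#.
G# is scale degree 2 in F# minor, and a half-diminished seventh chord on that degree is written iiø7.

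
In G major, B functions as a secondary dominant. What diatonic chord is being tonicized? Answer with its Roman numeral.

vi

The chord is a major triad on B.
A dominant resolves down a perfect fifth: B → E. In G major, E is scale degree 6, i.e. vi.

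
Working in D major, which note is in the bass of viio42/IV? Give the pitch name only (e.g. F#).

The applied chord viio42/IV is rooted on F#: F#-A-C-Eb.
The figure 42 means third inversion — the seventh is in the bass.

Eb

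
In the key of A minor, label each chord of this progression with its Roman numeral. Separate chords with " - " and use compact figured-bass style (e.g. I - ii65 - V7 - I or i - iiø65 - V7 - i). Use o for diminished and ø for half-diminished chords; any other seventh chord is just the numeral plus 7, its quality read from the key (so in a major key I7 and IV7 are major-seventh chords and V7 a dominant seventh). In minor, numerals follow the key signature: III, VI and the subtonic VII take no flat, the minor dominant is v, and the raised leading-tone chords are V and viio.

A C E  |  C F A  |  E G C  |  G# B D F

i - VI64 - III6 - viio7

A-C-E has root A, degree 1 in A minor, so i.
C-F-A: root F is the submediant; major triad there is VI64.
E-G-C has root C, degree 3 in A minor, so III6.
G#-B-D-F: root G# is the leading tone; fully diminished seventh chord there is viio7.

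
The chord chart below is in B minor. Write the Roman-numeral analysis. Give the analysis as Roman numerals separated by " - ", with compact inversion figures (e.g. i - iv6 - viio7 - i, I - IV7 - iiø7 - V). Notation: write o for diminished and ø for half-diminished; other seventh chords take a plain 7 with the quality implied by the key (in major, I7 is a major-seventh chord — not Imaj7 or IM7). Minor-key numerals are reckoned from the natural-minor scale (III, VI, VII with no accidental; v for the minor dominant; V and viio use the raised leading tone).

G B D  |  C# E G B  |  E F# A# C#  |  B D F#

VI - iiø7 - V42 - i

G-B-D has root G, degree 6 in B minor, so VI.
C#-E-G-B: half-diminished seventh chord on C# = scale degree 2 → iiø7.
E-F#-A#-C#: root F# is the dominant; dominant seventh chord there is V42.
B-D-F# has root B, degree 1 in B minor, so i.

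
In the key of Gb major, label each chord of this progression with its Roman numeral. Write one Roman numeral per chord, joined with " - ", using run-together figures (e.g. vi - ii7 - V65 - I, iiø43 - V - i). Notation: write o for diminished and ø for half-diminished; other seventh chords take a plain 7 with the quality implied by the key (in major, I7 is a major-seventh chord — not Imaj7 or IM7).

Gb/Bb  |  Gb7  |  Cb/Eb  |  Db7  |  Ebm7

I6 - V7/IV - IV6 - V7 - vi7

Gb/Bb: major triad on Gb = scale degree 1 → I6.
Gb7: a dominant seventh chord on Gb, the applied dominant of IV → V7/IV.
Cb/Eb: root Cb is the subdominant; major triad there is IV6.
Db7: root Db is the dominant; dominant seventh chord there is V7.
Ebm7: minor seventh chord on Eb = scale degree 6 → vi7.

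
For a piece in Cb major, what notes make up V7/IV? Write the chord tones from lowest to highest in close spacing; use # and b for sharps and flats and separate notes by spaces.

The slash means an applied dominant: we want the dominant of IV. In Cb major, IV is Fb major, and its dominant is built on Cb.
Building a dominant seventh chord on Cb gives Cb-Eb-Gb-Bbb.

Cb Eb Gb Bbb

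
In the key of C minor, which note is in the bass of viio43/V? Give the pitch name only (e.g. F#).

C

The applied chord viio43/V is rooted on F#: F#-A-C-Eb.
The figure 43 means second inversion — the fifth is in the bass.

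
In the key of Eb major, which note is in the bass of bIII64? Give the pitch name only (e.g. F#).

bIII in Eb major has root Gb; the chord is Gb-Bb-Db.
The figure 64 means second inversion — the fifth is in the bass.

Db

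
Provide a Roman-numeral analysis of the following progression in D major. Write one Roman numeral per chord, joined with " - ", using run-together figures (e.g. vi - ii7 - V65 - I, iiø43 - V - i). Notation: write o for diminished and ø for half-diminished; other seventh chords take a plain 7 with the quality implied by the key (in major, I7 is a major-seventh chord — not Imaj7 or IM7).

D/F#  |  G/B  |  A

I6 - IV6 - V

D/F# has root D, degree 1 in D major, so I6.
G/B: root G is the subdominant; major triad there is IV6.
A: major triad on A = scale degree 5 → V.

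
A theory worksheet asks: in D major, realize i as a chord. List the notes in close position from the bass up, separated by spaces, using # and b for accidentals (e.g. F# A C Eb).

D F A

i is the minor tonic, borrowed from the parallel minor. In D major that root is D.
So the chord is D-F-A, a minor triad.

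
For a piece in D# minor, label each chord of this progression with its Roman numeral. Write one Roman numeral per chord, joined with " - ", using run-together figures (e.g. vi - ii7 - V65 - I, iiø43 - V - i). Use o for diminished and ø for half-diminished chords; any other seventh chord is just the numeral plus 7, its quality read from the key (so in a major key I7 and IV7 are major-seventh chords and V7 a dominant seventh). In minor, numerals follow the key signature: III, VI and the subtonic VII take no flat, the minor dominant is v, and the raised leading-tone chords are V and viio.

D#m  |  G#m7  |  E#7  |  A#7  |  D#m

i - iv7 - V7/V - V7 - i

D#m: root D# is the tonic; minor triad there is i.
G#m7: root G# is the subdominant; minor seventh chord there is iv7.
E#7: chromatic; E# is V of V, so V7/V.
A#7: root A# is the dominant; dominant seventh chord there is V7.
D#m has root D#, degree 1 in D# minor, so i.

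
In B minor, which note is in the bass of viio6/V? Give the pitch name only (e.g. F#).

G#

The applied chord viio6/V is rooted on E#: E#-G#-B.
The figure 6 means first inversion — the third is in the bass.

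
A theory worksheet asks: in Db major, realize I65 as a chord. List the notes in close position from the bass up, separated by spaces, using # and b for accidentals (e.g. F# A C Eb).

The numeral's case and figure indicate a major seventh chord. In Db major its root, the tonic, is Db.
That chord is spelled Db-F-Ab-C.
The figured bass 65 indicates first inversion, placing the third (F) in the bass: F-Ab-C-Db.

F Ab C Db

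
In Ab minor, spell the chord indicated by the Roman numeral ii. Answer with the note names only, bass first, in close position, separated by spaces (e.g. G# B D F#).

Bb Db F

Scale degree 2 in Ab minor is Bb; here the chord built on it is altered to a minor triad. ii is the minor supertonic, borrowed from the parallel major (the Dorian ii).
So the chord is Bb-Db-F, a minor triad.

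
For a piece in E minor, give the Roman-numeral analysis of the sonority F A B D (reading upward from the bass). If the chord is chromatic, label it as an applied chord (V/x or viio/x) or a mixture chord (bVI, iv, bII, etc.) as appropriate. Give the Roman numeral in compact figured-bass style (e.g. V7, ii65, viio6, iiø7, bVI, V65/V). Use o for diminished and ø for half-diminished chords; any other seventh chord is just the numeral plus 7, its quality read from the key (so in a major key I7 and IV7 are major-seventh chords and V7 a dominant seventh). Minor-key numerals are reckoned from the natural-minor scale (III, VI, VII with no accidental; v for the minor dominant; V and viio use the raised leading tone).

The pitches B-D-F-A form a half-diminished seventh chord rooted on B.
B sits a half step below C (VI in E minor); a diminished chord there is the applied leading-tone chord of VI.
With F in the bass the chord is in second inversion, so the figured bass is 43.

viiø43/VI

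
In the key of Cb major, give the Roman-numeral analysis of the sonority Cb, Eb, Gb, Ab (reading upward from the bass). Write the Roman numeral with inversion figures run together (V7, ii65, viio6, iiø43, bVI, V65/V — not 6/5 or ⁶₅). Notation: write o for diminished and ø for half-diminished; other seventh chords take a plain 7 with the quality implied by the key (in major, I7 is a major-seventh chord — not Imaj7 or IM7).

vi65

The pitches Ab-Cb-Eb-Gb form a minor seventh chord rooted on Ab.
Ab is scale degree 6 in Cb major, and a minor seventh chord on that degree is written vi7.
With Cb in the bass the chord is in first inversion, so the figured bass is 65.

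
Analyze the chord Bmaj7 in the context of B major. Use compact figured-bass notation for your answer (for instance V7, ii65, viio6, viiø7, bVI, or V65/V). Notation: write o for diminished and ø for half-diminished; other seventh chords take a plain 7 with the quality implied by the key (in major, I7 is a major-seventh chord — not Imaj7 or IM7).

I7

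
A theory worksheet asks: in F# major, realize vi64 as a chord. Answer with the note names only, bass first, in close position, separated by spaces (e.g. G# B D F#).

A# D# F#

The numeral's case and figure indicate a minor triad. In F# major its root, the sixth degree, is D#.
Stacking thirds from D# gives D#-F#-A#.
With the 64 figure the chord is in second inversion; from the bass A# upward in close position it reads A#-D#-F#.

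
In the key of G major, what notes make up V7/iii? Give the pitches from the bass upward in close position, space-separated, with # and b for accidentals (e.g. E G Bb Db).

F# A# C# E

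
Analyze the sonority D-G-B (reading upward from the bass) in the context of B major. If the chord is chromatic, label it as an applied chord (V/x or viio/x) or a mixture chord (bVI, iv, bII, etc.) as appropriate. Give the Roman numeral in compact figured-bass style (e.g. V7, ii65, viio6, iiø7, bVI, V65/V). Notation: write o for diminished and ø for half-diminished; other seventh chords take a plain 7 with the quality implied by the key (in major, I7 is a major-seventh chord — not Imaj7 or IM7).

The pitches G-B-D form a major triad rooted on G.
G is the lowered sixth degree of B major (diatonic 6 would be G#). This is a major triad on the lowered sixth degree, borrowed from the parallel minor.
With D in the bass the chord is in second inversion, so the figured bass is 64.

bVI64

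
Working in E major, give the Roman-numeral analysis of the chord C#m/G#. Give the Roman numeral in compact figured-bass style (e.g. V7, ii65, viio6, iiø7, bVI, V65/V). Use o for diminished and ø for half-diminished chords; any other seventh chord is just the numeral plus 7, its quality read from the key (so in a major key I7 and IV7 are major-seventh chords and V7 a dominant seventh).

vi64

The pitches C#-E-G# form a minor triad rooted on C#.
C# is scale degree 6 in E major, and a minor triad on that degree is written vi.
With G# in the bass the chord is in second inversion, so the figured bass is 64.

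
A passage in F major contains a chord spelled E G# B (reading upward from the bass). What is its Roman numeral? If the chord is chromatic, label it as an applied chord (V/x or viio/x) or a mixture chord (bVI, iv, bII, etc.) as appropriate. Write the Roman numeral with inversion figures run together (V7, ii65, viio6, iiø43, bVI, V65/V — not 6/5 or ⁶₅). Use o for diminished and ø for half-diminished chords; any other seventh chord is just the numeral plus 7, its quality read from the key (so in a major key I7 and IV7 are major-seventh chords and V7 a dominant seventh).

The pitches E-G#-B form a major triad rooted on E.
E is not a diatonic chord root with this quality in F major, but it lies a perfect fifth above A (iii), so the chord functions as an applied dominant of iii.

V/iii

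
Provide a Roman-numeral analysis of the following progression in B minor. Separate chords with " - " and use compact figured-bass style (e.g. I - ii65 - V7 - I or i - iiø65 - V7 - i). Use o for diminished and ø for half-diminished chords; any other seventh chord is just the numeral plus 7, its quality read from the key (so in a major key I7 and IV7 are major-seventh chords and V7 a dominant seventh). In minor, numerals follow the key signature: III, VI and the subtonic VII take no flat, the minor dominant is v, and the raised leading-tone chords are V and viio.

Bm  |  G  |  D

Bm: minor triad on B = scale degree 1 → i.
G: root G is the submediant; major triad there is VI.
D has root D, degree 3 in B minor, so III.

i - VI - III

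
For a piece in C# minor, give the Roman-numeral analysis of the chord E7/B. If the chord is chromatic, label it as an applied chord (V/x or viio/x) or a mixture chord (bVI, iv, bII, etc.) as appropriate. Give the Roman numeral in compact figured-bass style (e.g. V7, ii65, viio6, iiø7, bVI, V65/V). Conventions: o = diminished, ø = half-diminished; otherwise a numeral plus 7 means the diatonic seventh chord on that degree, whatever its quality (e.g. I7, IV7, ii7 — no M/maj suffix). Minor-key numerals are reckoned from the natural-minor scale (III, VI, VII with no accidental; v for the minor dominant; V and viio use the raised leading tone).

Stacked in thirds the chord is E-G#-B-D: a dominant seventh chord on E.
E is not a diatonic chord root with this quality in C# minor, but it lies a perfect fifth above A (VI), so the chord functions as an applied dominant of VI.
With B in the bass the chord is in second inversion, so the figured bass is 43.

V43/VI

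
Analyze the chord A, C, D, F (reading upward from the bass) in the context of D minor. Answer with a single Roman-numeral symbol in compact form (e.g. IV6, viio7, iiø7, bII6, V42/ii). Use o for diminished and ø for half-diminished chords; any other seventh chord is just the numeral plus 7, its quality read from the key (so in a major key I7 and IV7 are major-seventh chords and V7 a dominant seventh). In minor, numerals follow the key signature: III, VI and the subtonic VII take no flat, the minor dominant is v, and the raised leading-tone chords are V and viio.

i43

The pitches D-F-A-C form a minor seventh chord rooted on D.
In D minor, D is the tonic; the diatonic minor seventh chord there is i7.
With A in the bass the chord is in second inversion, so the figured bass is 43.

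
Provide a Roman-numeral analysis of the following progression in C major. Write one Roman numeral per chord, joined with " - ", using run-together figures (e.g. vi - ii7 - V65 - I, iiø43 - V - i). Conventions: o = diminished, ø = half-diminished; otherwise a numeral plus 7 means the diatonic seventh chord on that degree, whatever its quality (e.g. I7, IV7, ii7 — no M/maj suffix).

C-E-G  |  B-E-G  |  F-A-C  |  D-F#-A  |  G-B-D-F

I - iii64 - IV - V/V - V7

C-E-G has root C, degree 1 in C major, so I.
B-E-G: minor triad on E = scale degree 3 → iii64.
F-A-C: root F is the subdominant; major triad there is IV.
D-F#-A is the secondary dominant of V (major triad on D): V/V.
G-B-D-F has root G, degree 5 in C major, so V7.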